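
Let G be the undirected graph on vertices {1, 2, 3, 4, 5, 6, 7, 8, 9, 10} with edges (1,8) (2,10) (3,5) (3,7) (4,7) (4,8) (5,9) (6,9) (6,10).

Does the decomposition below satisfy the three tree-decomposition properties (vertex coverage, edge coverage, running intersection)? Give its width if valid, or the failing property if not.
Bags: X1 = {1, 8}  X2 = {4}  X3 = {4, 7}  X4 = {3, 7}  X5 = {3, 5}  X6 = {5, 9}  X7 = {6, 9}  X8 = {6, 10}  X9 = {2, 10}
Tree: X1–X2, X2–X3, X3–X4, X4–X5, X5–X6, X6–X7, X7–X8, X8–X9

No — edge (8,4) lies in no bag.

A tree decomposition must satisfy three properties: every vertex lies in some bag; for every edge, both endpoints lie together in some bag; and for every vertex, the bags containing it form a connected subtree. Here edge (8,4) lies in no bag, so the decomposition is invalid.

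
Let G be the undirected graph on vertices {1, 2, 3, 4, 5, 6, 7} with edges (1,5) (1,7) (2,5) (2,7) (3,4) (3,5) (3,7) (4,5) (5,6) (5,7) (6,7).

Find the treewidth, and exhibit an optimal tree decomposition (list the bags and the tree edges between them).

The largest bag has 3 vertices, giving width 2; this decomposition certifies tw(G) ≤ 2. For the lower bound, the 3 vertices {3, 4, 5} are pairwise adjacent, and any tree decomposition puts a clique entirely inside one bag — forcing width ≥ 2. Combining the bounds, tw(G) = 2.

Treewidth 2.
One such decomposition:
Bags: B1 = {3, 5, 7}  B2 = {3, 4, 5}  B3 = {5, 6, 7}  B4 = {1, 5, 7}  B5 = {2, 5, 7}
Tree: B1–B2, B1–B3, B1–B4, B4–B5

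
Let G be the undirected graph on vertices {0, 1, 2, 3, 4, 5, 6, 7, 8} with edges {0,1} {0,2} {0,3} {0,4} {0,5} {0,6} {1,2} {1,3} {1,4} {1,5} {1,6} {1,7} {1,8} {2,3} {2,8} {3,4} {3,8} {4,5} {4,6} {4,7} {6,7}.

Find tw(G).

3

A width-3 tree decomposition is:
Bags: B1 = {0, 1, 3, 4}  B2 = {0, 1, 2, 3}  B3 = {0, 1, 4, 5}  B4 = {0, 1, 4, 6}  B5 = {1, 2, 3, 8}  B6 = {1, 4, 6, 7}
Tree: B1–B2, B1–B3, B1–B4, B2–B5, B4–B6
The largest bag has 4 vertices, giving width 3; this decomposition certifies tw(G) ≤ 3. Conversely, {0, 1, 2, 3} is a clique of size 4, and the vertices of any clique must share a bag in every tree decomposition; so some bag has ≥ 4 vertices and tw(G) ≥ 3. Therefore the treewidth is 3.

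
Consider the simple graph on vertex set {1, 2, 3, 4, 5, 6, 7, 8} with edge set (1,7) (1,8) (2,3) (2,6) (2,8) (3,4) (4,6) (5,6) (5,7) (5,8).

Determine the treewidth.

2

A width-2 tree decomposition is:
Bags: B1 = {1, 7, 8}  B2 = {5, 7, 8}  B3 = {2, 5, 8}  B4 = {2, 5, 6}  B5 = {2, 3, 6}  B6 = {3, 4, 6}
Tree: B1–B2, B2–B3, B3–B4, B4–B5, B5–B6
Every bag has size at most 3, so the width is 3 − 1 = 2 and tw(G) ≤ 2. For the lower bound, G contains the cycle 1–7–5–8–1, so G is not a forest; only forests have treewidth ≤ 1, hence tw(G) ≥ 2. Hence tw(G) = 2 exactly.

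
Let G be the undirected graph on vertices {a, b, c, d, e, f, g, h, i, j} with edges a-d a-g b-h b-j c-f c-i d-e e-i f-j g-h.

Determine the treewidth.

A width-2 tree decomposition is:
Bags: B1 = {b, h, j}  B2 = {f, h, j}  B3 = {c, f, h}  B4 = {c, h, i}  B5 = {e, h, i}  B6 = {d, e, h}  B7 = {a, d, h}  B8 = {a, g, h}
Tree: B1–B2, B2–B3, B3–B4, B4–B5, B5–B6, B6–B7, B7–B8
Each bag holds 3 vertices, so the decomposition has width 2, which upper-bounds the treewidth. The edges h–b–j–f–c–i–e–d–a–g–h form a cycle, so G is not a tree and its treewidth is at least 2. Therefore the treewidth is 2.

2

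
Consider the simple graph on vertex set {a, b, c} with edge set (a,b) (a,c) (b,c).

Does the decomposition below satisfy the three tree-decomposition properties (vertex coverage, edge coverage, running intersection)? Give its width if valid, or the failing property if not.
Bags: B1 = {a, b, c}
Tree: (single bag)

Vertex coverage: the bags together contain {a, b, c}, the full vertex set. Edge coverage: each edge of G has both endpoints in at least one bag. Running intersection: for every vertex, the bags containing it form a connected subtree. All three properties hold, so this is a valid tree decomposition of width max|bag| − 1 = 2, and hence tw(G) ≤ 2.

Yes; width 2.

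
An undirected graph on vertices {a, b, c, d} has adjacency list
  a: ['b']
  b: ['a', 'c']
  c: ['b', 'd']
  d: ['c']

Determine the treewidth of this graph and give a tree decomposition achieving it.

Treewidth 1.
Bags: B1 = {c, d}  B2 = {b, c}  B3 = {a, b}
Tree: B1–B2, B2–B3

The largest bag has 2 vertices, giving width 1; this decomposition certifies tw(G) ≤ 1. Since G has at least one edge (e.g. c–d), it is not an edgeless graph, so tw(G) ≥ 1. Hence tw(G) = 1 exactly.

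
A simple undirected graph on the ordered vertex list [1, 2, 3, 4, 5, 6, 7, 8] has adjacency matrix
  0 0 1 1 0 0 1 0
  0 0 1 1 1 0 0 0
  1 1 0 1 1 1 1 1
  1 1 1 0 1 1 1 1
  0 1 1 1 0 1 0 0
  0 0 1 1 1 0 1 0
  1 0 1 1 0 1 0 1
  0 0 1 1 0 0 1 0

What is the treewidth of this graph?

3

A width-3 tree decomposition is:
Bags: B1 = {3, 4, 6, 7}  B2 = {3, 4, 7, 8}  B3 = {3, 4, 5, 6}  B4 = {2, 3, 4, 5}  B5 = {1, 3, 4, 7}
Tree: B1–B2, B1–B3, B3–B4, B2–B5
Each bag holds 4 vertices, so the decomposition has width 3, which upper-bounds the treewidth. Conversely, {2, 3, 4, 5} is a clique of size 4, and the vertices of any clique must share a bag in every tree decomposition; so some bag has ≥ 4 vertices and tw(G) ≥ 3. Therefore the treewidth is 3.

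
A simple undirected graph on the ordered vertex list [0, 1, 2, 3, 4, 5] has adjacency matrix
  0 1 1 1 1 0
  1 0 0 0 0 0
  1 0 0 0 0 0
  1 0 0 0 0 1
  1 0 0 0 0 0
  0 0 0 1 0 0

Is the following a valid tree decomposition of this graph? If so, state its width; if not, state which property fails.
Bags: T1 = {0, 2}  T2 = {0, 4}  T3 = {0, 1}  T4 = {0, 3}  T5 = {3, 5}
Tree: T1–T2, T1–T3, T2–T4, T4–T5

Yes; width 1.

Every vertex of G appears in some bag (union = {0, 1, 2, 3, 4, 5}); every edge is covered by a bag; and for each vertex v the set of bags containing v is connected in the bag tree. The decomposition is therefore valid. The largest bag has 2 vertices, so the width is 1.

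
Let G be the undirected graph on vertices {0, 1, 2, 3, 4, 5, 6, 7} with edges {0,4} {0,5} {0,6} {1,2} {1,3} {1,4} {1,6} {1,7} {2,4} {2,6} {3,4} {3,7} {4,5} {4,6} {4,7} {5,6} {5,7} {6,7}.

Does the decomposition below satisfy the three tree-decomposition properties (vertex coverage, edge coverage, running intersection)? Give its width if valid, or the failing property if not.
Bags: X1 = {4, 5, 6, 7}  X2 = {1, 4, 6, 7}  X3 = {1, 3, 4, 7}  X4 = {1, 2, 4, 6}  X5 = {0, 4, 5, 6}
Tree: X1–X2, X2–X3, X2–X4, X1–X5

Yes; width 3.

Every vertex of G appears in some bag (union = {0, 1, 2, 3, 4, 5, 6, 7}); every edge is covered by a bag; and for each vertex v the set of bags containing v is connected in the bag tree. The decomposition is therefore valid. The largest bag has 4 vertices, so the width is 3.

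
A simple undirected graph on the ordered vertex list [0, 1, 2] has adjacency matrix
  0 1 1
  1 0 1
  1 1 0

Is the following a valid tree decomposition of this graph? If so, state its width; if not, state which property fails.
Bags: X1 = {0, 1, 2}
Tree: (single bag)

Checking the three conditions: (i) the bags cover all of {0, 1, 2}; (ii) for each edge, some bag contains both endpoints; (iii) the bags containing any fixed vertex form a subtree. All hold, so the decomposition is valid with width 3 − 1 = 2.

Yes; width 2.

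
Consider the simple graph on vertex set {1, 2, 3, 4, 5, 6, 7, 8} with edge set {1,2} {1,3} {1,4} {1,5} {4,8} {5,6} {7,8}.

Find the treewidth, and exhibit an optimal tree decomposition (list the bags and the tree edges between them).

Treewidth 1.
Bags: B1 = {1, 5}  B2 = {1, 4}  B3 = {4, 8}  B4 = {7, 8}  B5 = {1, 3}  B6 = {5, 6}  B7 = {1, 2}
Tree: B1–B2, B2–B3, B3–B4, B1–B5, B1–B6, B5–B7

Every bag has size at most 2, so the width is 2 − 1 = 1 and tw(G) ≤ 1. Any graph with an edge has treewidth ≥ 1, and G has the edge 5–1. Combining the bounds, tw(G) = 1.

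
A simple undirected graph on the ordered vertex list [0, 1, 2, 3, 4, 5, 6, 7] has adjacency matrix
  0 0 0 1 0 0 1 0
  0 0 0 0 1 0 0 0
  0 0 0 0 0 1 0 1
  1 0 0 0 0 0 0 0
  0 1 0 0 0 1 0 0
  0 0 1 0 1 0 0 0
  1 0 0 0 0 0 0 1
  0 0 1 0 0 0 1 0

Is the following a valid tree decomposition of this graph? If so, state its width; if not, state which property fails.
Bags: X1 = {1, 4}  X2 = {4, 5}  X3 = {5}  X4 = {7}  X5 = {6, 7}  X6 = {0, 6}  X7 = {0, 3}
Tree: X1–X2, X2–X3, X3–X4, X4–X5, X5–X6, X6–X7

No — vertex 2 appears in no bag.

A tree decomposition must satisfy three properties: every vertex lies in some bag; for every edge, both endpoints lie together in some bag; and for every vertex, the bags containing it form a connected subtree. Here vertex 2 appears in no bag, so the decomposition is invalid.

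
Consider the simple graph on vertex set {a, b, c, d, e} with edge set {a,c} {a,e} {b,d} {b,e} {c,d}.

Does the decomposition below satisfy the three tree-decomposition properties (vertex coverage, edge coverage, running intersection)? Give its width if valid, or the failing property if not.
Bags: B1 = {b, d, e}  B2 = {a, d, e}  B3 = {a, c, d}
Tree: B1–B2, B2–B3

Yes; width 2.

Vertex coverage: the bags together contain {a, b, c, d, e}, the full vertex set. Edge coverage: each edge of G has both endpoints in at least one bag. Running intersection: for every vertex, the bags containing it form a connected subtree. All three properties hold, so this is a valid tree decomposition of width max|bag| − 1 = 2, and hence tw(G) ≤ 2.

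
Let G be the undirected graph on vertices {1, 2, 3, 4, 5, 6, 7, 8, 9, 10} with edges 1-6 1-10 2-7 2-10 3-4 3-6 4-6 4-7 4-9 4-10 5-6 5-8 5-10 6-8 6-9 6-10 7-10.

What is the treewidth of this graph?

A width-2 tree decomposition is:
Bags: B1 = {5, 6, 10}  B2 = {4, 6, 10}  B3 = {5, 6, 8}  B4 = {1, 6, 10}  B5 = {4, 6, 9}  B6 = {4, 7, 10}  B7 = {3, 4, 6}  B8 = {2, 7, 10}
Tree: B1–B2, B1–B3, B2–B4, B2–B5, B2–B6, B2–B7, B6–B8
Every bag has size at most 3, so the width is 3 − 1 = 2 and tw(G) ≤ 2. On the other hand G contains the 3-clique {2, 7, 10}. A clique must lie in a single bag of any decomposition, so no decomposition can have width below 2. Therefore the treewidth is 2.

2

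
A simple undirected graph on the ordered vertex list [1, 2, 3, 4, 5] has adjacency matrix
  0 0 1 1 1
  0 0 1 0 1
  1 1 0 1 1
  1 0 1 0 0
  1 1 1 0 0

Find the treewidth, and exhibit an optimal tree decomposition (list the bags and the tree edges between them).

Treewidth 2.
One such decomposition:
Bags: B1 = {1, 3, 5}  B2 = {1, 3, 4}  B3 = {2, 3, 5}
Tree: B1–B2, B1–B3

Every bag has size at most 3, so the width is 3 − 1 = 2 and tw(G) ≤ 2. Conversely, {1, 3, 4} is a clique of size 3, and the vertices of any clique must share a bag in every tree decomposition; so some bag has ≥ 3 vertices and tw(G) ≥ 2. The upper and lower bounds meet at 2, so that is the treewidth.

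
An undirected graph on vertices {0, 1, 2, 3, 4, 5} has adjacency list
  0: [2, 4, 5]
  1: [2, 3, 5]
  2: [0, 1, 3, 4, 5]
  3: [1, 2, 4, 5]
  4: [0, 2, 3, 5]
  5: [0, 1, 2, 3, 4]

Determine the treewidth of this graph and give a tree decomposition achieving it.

Treewidth 3.
One optimal decomposition is:
Bags: B1 = {2, 3, 4, 5}  B2 = {1, 2, 3, 5}  B3 = {0, 2, 4, 5}
Tree: B1–B2, B1–B3

Every bag has size at most 4, so the width is 4 − 1 = 3 and tw(G) ≤ 3. For the lower bound, the 4 vertices {0, 2, 4, 5} are pairwise adjacent, and any tree decomposition puts a clique entirely inside one bag — forcing width ≥ 3. Combining the bounds, tw(G) = 3.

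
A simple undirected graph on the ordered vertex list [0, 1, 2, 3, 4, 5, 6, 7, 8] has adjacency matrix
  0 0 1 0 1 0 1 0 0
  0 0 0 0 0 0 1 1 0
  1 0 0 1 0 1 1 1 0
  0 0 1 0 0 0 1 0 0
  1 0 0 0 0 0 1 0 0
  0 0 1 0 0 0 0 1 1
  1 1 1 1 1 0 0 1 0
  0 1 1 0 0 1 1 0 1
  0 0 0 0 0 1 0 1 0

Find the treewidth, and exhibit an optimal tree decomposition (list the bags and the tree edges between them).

The largest bag has 3 vertices, giving width 2; this decomposition certifies tw(G) ≤ 2. Conversely, {5, 7, 8} is a clique of size 3, and the vertices of any clique must share a bag in every tree decomposition; so some bag has ≥ 3 vertices and tw(G) ≥ 2. Combining the bounds, tw(G) = 2.

Treewidth 2.
Bags: B1 = {5, 7, 8}  B2 = {2, 5, 7}  B3 = {2, 6, 7}  B4 = {1, 6, 7}  B5 = {0, 2, 6}  B6 = {0, 4, 6}  B7 = {2, 3, 6}
Tree: B1–B2, B2–B3, B3–B4, B3–B5, B5–B6, B3–B7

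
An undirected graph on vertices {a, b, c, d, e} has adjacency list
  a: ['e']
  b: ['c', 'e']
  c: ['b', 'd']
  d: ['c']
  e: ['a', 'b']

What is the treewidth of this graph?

A width-1 tree decomposition is:
Bags: B1 = {a, e}  B2 = {b, e}  B3 = {b, c}  B4 = {c, d}
Tree: B1–B2, B2–B3, B3–B4
Every bag has size at most 2, so the width is 2 − 1 = 1 and tw(G) ≤ 1. G has an edge, so its treewidth is at least 1. Therefore the treewidth is 1.

1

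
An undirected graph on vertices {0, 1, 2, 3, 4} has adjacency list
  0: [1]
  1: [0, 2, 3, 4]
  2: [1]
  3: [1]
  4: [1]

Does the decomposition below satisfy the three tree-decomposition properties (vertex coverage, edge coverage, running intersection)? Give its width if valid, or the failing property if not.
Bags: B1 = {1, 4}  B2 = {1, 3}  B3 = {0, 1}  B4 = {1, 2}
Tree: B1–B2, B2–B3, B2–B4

Checking the three conditions: (i) the bags cover all of {0, 1, 2, 3, 4}; (ii) for each edge, some bag contains both endpoints; (iii) the bags containing any fixed vertex form a subtree. All hold, so the decomposition is valid with width 2 − 1 = 1.

Yes; width 1.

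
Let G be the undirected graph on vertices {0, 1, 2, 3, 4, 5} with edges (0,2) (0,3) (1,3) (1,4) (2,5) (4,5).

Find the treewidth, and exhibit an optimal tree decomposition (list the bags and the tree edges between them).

Treewidth 2.
One optimal decomposition is:
Bags: B1 = {2, 4, 5}  B2 = {1, 2, 4}  B3 = {1, 2, 3}  B4 = {0, 2, 3}
Tree: B1–B2, B2–B3, B3–B4

The largest bag has 3 vertices, giving width 2; this decomposition certifies tw(G) ≤ 2. For the lower bound, G contains the cycle 2–5–4–1–3–0–2, so G is not a forest; only forests have treewidth ≤ 1, hence tw(G) ≥ 2. Therefore the treewidth is 2.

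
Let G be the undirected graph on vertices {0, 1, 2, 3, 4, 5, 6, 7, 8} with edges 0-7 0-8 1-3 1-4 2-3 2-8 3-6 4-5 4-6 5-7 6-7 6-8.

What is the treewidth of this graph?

3

A width-3 tree decomposition is:
Bags: B1 = {1, 4, 5, 7}  B2 = {1, 4, 6, 7}  B3 = {1, 3, 6, 7}  B4 = {0, 3, 6, 7}  B5 = {0, 3, 6, 8}  B6 = {0, 2, 3, 8}
Tree: B1–B2, B2–B3, B3–B4, B4–B5, B5–B6
Each bag holds 4 vertices, so the decomposition has width 3, which upper-bounds the treewidth. For the lower bound: the 4 vertex sets {1,4,5}, {7}, {6}, {0,2,3,8} are disjoint, each induces a connected subgraph, and every pair is joined by at least one edge of G. Contracting each set to a single vertex therefore yields K_{4} as a minor, and since treewidth is minor-monotone, tw(G) ≥ tw(K_{4}) = 3. Therefore the treewidth is 3.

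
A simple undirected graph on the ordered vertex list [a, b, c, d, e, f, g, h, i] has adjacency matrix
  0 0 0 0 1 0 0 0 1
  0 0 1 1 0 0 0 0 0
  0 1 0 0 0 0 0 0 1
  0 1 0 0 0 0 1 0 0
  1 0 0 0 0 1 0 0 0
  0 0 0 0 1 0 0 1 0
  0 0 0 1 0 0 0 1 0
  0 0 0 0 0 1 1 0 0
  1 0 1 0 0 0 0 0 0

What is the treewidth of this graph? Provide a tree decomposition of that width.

Each bag holds 3 vertices, so the decomposition has width 2, which upper-bounds the treewidth. Since b–d–g–h–f–e–a–i–c–b is a cycle in G, G is not acyclic. Forests are exactly the graphs of treewidth ≤ 1, so tw(G) ≥ 2. Combining the bounds, tw(G) = 2.

Treewidth 2.
Bags: B1 = {b, d, g}  B2 = {b, g, h}  B3 = {b, f, h}  B4 = {b, e, f}  B5 = {a, b, e}  B6 = {a, b, i}  B7 = {b, c, i}
Tree: B1–B2, B2–B3, B3–B4, B4–B5, B5–B6, B6–B7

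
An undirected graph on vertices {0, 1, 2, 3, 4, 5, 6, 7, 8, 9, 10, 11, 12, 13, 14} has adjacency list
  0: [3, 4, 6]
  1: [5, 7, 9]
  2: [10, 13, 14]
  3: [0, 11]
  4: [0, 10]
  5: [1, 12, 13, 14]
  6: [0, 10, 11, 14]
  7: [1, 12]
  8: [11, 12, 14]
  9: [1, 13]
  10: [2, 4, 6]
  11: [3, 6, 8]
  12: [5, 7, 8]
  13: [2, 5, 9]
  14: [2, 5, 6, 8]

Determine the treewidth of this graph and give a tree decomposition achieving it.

The largest bag has 4 vertices, giving width 3; this decomposition certifies tw(G) ≤ 3. For the lower bound: the 4 vertex sets {0,3,4}, {10}, {6}, {2,8,11,14} are disjoint, each induces a connected subgraph, and every pair is joined by at least one edge of G. Contracting each set to a single vertex therefore yields K_{4} as a minor, and since treewidth is minor-monotone, tw(G) ≥ tw(K_{4}) = 3. Hence tw(G) = 3 exactly.

Treewidth 3.
One such decomposition:
Bags: B1 = {0, 3, 4, 10}  B2 = {0, 3, 6, 10}  B3 = {3, 6, 10, 11}  B4 = {2, 6, 10, 11}  B5 = {2, 6, 11, 14}  B6 = {2, 8, 11, 14}  B7 = {2, 8, 13, 14}  B8 = {5, 8, 13, 14}  B9 = {5, 8, 12, 13}  B10 = {5, 9, 12, 13}  B11 = {1, 5, 9, 12}  B12 = {1, 7, 9, 12}
Tree: B1–B2, B2–B3, B3–B4, B4–B5, B5–B6, B6–B7, B7–B8, B8–B9, B9–B10, B10–B11, B11–B12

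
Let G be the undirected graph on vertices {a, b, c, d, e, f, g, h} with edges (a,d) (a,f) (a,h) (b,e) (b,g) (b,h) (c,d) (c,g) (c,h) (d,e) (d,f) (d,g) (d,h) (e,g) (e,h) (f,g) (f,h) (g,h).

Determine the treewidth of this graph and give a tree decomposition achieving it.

Treewidth 3.
One such decomposition:
Bags: B1 = {d, f, g, h}  B2 = {d, e, g, h}  B3 = {c, d, g, h}  B4 = {a, d, f, h}  B5 = {b, e, g, h}
Tree: B1–B2, B1–B3, B1–B4, B2–B5

Every bag has size at most 4, so the width is 4 − 1 = 3 and tw(G) ≤ 3. On the other hand G contains the 4-clique {d, e, g, h}. A clique must lie in a single bag of any decomposition, so no decomposition can have width below 3. Combining the bounds, tw(G) = 3.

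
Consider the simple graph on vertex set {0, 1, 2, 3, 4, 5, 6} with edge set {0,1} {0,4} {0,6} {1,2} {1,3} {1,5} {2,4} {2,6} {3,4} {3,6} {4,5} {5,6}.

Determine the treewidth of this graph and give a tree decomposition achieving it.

Every bag has size at most 4, so the width is 4 − 1 = 3 and tw(G) ≤ 3. For the lower bound: the 4 vertex sets {3,6}, {1,5}, {4}, {0} are disjoint, each induces a connected subgraph, and every pair is joined by at least one edge of G. Contracting each set to a single vertex therefore yields K_{4} as a minor, and since treewidth is minor-monotone, tw(G) ≥ tw(K_{4}) = 3. Therefore the treewidth is 3.

Treewidth 3.
One such decomposition:
Bags: B1 = {1, 3, 4, 6}  B2 = {1, 4, 5, 6}  B3 = {0, 1, 4, 6}  B4 = {1, 2, 4, 6}
Tree: B1–B2, B2–B3, B3–B4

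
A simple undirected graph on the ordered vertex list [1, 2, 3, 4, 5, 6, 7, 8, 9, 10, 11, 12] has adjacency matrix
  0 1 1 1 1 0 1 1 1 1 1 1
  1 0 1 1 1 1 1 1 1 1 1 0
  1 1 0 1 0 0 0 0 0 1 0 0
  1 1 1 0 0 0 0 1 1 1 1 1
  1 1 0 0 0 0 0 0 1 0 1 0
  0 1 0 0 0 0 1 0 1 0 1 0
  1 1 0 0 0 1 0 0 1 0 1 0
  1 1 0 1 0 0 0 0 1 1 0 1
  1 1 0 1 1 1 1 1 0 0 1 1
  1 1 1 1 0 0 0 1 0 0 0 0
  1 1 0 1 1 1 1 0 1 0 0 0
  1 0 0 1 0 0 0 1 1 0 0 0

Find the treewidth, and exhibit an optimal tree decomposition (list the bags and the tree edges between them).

The largest bag has 5 vertices, giving width 4; this decomposition certifies tw(G) ≤ 4. Conversely, {1, 2, 4, 8, 9} is a clique of size 5, and the vertices of any clique must share a bag in every tree decomposition; so some bag has ≥ 5 vertices and tw(G) ≥ 4. The upper and lower bounds meet at 4, so that is the treewidth.

Treewidth 4.
One such decomposition:
Bags: B1 = {1, 2, 4, 9, 11}  B2 = {1, 2, 4, 8, 9}  B3 = {1, 2, 7, 9, 11}  B4 = {1, 2, 4, 8, 10}  B5 = {1, 2, 3, 4, 10}  B6 = {1, 4, 8, 9, 12}  B7 = {1, 2, 5, 9, 11}  B8 = {2, 6, 7, 9, 11}
Tree: B1–B2, B1–B3, B2–B4, B4–B5, B2–B6, B1–B7, B3–B8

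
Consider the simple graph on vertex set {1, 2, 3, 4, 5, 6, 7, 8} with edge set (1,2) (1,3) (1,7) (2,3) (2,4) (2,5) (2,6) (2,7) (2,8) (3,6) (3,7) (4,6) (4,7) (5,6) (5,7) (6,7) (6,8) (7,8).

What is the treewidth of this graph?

A width-3 tree decomposition is:
Bags: B1 = {2, 4, 6, 7}  B2 = {2, 3, 6, 7}  B3 = {1, 2, 3, 7}  B4 = {2, 5, 6, 7}  B5 = {2, 6, 7, 8}
Tree: B1–B2, B2–B3, B2–B4, B4–B5
The largest bag has 4 vertices, giving width 3; this decomposition certifies tw(G) ≤ 3. Conversely, {1, 2, 3, 7} is a clique of size 4, and the vertices of any clique must share a bag in every tree decomposition; so some bag has ≥ 4 vertices and tw(G) ≥ 3. Therefore the treewidth is 3.

3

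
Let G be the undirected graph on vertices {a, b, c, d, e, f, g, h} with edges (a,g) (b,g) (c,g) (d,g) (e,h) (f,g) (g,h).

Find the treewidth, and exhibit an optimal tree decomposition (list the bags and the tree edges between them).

The largest bag has 2 vertices, giving width 1; this decomposition certifies tw(G) ≤ 1. G has an edge, so its treewidth is at least 1. Combining the bounds, tw(G) = 1.

Treewidth 1.
One optimal decomposition is:
Bags: B1 = {f, g}  B2 = {d, g}  B3 = {c, g}  B4 = {g, h}  B5 = {e, h}  B6 = {a, g}  B7 = {b, g}
Tree: B1–B2, B1–B3, B3–B4, B4–B5, B3–B6, B6–B7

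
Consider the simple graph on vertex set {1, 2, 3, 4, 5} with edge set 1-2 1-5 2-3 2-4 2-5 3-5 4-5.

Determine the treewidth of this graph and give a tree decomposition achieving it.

Treewidth 2.
One such decomposition:
Bags: B1 = {1, 2, 5}  B2 = {2, 4, 5}  B3 = {2, 3, 5}
Tree: B1–B2, B2–B3

Each bag holds 3 vertices, so the decomposition has width 2, which upper-bounds the treewidth. Conversely, {1, 2, 5} is a clique of size 3, and the vertices of any clique must share a bag in every tree decomposition; so some bag has ≥ 3 vertices and tw(G) ≥ 2. Combining the bounds, tw(G) = 2.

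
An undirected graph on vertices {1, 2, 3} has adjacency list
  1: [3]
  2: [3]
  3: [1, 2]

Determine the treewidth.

A width-1 tree decomposition is:
Bags: B1 = {1, 3}  B2 = {2, 3}
Tree: B1–B2
The largest bag has 2 vertices, giving width 1; this decomposition certifies tw(G) ≤ 1. Since G has at least one edge (e.g. 1–3), it is not an edgeless graph, so tw(G) ≥ 1. The upper and lower bounds meet at 1, so that is the treewidth.

1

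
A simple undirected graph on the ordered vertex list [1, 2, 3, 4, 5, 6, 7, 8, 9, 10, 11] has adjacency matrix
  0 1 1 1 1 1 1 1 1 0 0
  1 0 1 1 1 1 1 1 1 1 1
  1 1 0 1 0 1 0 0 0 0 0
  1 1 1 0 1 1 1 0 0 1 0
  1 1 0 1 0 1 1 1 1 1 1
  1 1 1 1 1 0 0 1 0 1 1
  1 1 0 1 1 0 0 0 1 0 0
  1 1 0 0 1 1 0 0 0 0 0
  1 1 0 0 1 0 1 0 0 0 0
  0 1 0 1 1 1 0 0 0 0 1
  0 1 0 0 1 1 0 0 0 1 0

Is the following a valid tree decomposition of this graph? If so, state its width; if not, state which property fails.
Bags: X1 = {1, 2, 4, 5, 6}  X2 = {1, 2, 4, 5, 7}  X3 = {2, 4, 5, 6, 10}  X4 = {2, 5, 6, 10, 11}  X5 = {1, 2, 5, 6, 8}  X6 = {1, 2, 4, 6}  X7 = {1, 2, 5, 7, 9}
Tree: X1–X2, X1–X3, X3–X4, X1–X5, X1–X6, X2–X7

No — vertex 3 appears in no bag.

A tree decomposition must satisfy three properties: every vertex lies in some bag; for every edge, both endpoints lie together in some bag; and for every vertex, the bags containing it form a connected subtree. Here vertex 3 appears in no bag, so the decomposition is invalid.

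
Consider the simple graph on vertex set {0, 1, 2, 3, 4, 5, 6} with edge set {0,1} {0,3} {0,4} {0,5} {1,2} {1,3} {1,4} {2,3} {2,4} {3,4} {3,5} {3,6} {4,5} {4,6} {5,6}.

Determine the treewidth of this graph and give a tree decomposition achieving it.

Every bag has size at most 4, so the width is 4 − 1 = 3 and tw(G) ≤ 3. For the lower bound, the 4 vertices {0, 1, 3, 4} are pairwise adjacent, and any tree decomposition puts a clique entirely inside one bag — forcing width ≥ 3. Combining the bounds, tw(G) = 3.

Treewidth 3.
One such decomposition:
Bags: B1 = {0, 3, 4, 5}  B2 = {0, 1, 3, 4}  B3 = {3, 4, 5, 6}  B4 = {1, 2, 3, 4}
Tree: B1–B2, B1–B3, B2–B4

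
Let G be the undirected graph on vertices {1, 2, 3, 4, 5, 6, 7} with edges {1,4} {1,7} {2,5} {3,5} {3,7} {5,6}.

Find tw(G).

1

A width-1 tree decomposition is:
Bags: B1 = {1, 7}  B2 = {3, 7}  B3 = {3, 5}  B4 = {5, 6}  B5 = {2, 5}  B6 = {1, 4}
Tree: B1–B2, B2–B3, B3–B4, B4–B5, B1–B6
Each bag holds 2 vertices, so the decomposition has width 1, which upper-bounds the treewidth. Any graph with an edge has treewidth ≥ 1, and G has the edge 1–7. The upper and lower bounds meet at 1, so that is the treewidth.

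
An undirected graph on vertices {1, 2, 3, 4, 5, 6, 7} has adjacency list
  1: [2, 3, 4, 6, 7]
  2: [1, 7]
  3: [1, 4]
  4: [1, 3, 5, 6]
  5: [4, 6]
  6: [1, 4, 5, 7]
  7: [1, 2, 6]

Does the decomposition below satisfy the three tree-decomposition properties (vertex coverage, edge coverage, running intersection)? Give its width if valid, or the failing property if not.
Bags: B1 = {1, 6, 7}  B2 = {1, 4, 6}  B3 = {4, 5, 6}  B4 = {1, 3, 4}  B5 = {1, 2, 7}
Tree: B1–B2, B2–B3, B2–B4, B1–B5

Every vertex of G appears in some bag (union = {1, 2, 3, 4, 5, 6, 7}); every edge is covered by a bag; and for each vertex v the set of bags containing v is connected in the bag tree. The decomposition is therefore valid. The largest bag has 3 vertices, so the width is 2.

Yes; width 2.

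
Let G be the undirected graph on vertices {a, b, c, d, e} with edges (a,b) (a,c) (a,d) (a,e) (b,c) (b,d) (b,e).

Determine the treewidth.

2

A width-2 tree decomposition is:
Bags: B1 = {a, b, d}  B2 = {a, b, e}  B3 = {a, b, c}
Tree: B1–B2, B2–B3
Every bag has size at most 3, so the width is 3 − 1 = 2 and tw(G) ≤ 2. On the other hand G contains the 3-clique {a, b, d}. A clique must lie in a single bag of any decomposition, so no decomposition can have width below 2. Combining the bounds, tw(G) = 2.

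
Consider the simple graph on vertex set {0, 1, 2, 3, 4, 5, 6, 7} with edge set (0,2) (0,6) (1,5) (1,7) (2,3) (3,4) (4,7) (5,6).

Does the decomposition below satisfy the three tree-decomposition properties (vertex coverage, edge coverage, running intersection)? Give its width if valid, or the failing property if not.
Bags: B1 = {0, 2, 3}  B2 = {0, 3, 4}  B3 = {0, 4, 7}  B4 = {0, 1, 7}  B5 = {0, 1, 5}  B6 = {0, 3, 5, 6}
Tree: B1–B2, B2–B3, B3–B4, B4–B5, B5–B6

A tree decomposition must satisfy three properties: every vertex lies in some bag; for every edge, both endpoints lie together in some bag; and for every vertex, the bags containing it form a connected subtree. Here bags containing vertex 3 are not connected in the tree, so the decomposition is invalid.

No — bags containing vertex 3 are not connected in the tree.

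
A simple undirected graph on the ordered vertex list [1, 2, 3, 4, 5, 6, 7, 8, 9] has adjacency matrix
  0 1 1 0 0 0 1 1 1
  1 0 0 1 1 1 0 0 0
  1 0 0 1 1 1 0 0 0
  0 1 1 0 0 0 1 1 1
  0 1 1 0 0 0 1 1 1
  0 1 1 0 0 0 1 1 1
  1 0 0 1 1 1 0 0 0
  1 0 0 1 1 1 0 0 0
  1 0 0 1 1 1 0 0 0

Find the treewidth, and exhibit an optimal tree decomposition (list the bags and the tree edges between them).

Every bag has size at most 5, so the width is 5 − 1 = 4 and tw(G) ≤ 4. For the lower bound: the 5 vertex sets {3,5}, {4,8}, {6,9}, {1}, {7} are disjoint, each induces a connected subgraph, and every pair is joined by at least one edge of G. Contracting each set to a single vertex therefore yields K_{5} as a minor, and since treewidth is minor-monotone, tw(G) ≥ tw(K_{5}) = 4. Combining the bounds, tw(G) = 4.

Treewidth 4.
Bags: B1 = {1, 3, 4, 5, 6}  B2 = {1, 4, 5, 6, 8}  B3 = {1, 4, 5, 6, 9}  B4 = {1, 4, 5, 6, 7}  B5 = {1, 2, 4, 5, 6}
Tree: B1–B2, B2–B3, B3–B4, B4–B5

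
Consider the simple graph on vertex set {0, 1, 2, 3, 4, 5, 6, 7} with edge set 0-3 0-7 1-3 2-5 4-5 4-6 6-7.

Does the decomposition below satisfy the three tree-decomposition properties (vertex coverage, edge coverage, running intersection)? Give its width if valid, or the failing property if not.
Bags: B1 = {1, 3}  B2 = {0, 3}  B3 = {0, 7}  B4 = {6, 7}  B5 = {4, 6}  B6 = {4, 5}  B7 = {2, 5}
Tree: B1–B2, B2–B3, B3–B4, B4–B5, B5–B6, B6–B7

Vertex coverage: the bags together contain {0, 1, 2, 3, 4, 5, 6, 7}, the full vertex set. Edge coverage: each edge of G has both endpoints in at least one bag. Running intersection: for every vertex, the bags containing it form a connected subtree. All three properties hold, so this is a valid tree decomposition of width max|bag| − 1 = 1, and hence tw(G) ≤ 1.

Yes; width 1.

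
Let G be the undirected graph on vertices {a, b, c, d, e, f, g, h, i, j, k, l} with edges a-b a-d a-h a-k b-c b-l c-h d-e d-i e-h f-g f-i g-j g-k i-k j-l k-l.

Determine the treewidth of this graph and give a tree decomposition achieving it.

Each bag holds 4 vertices, so the decomposition has width 3, which upper-bounds the treewidth. For the lower bound: the 4 vertex sets {f,g,j}, {l}, {k}, {a,b,d,i} are disjoint, each induces a connected subgraph, and every pair is joined by at least one edge of G. Contracting each set to a single vertex therefore yields K_{4} as a minor, and since treewidth is minor-monotone, tw(G) ≥ tw(K_{4}) = 3. Hence tw(G) = 3 exactly.

Treewidth 3.
Bags: B1 = {f, g, j, l}  B2 = {f, g, k, l}  B3 = {f, i, k, l}  B4 = {b, i, k, l}  B5 = {a, b, i, k}  B6 = {a, b, d, i}  B7 = {a, b, c, d}  B8 = {a, c, d, h}  B9 = {c, d, e, h}
Tree: B1–B2, B2–B3, B3–B4, B4–B5, B5–B6, B6–B7, B7–B8, B8–B9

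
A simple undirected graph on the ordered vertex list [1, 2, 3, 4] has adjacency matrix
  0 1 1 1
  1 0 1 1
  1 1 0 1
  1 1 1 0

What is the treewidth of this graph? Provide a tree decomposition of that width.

With just one bag of size 4, the width is 4 − 1 = 3, so tw(G) ≤ 3. For the lower bound, the 4 vertices {1, 2, 3, 4} are pairwise adjacent, and any tree decomposition puts a clique entirely inside one bag — forcing width ≥ 3. The upper and lower bounds meet at 3, so that is the treewidth.

Treewidth 3.
One such decomposition:
Bags: B1 = {1, 2, 3, 4}
Tree: (single bag)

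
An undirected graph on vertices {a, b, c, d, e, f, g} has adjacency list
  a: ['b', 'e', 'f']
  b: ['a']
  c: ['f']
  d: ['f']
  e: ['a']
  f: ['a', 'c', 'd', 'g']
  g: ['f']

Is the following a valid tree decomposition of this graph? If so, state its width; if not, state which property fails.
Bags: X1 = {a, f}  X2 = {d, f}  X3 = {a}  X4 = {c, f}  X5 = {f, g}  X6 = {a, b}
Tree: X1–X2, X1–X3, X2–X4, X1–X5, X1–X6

No — vertex e appears in no bag.

A tree decomposition must satisfy three properties: every vertex lies in some bag; for every edge, both endpoints lie together in some bag; and for every vertex, the bags containing it form a connected subtree. Here vertex e appears in no bag, so the decomposition is invalid.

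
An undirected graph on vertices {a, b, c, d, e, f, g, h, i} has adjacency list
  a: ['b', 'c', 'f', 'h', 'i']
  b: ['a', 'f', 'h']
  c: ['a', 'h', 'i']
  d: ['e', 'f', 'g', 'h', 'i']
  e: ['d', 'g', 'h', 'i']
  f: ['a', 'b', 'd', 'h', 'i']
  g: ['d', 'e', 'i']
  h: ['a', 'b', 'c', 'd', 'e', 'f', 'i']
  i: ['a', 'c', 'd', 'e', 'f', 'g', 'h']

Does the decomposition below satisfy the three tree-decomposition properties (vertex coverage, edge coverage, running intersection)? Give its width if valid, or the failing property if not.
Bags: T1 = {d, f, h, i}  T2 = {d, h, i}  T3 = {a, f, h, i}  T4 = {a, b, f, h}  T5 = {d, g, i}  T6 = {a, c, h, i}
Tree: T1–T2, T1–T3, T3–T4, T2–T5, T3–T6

A tree decomposition must satisfy three properties: every vertex lies in some bag; for every edge, both endpoints lie together in some bag; and for every vertex, the bags containing it form a connected subtree. Here vertex e appears in no bag, so the decomposition is invalid.

No — vertex e appears in no bag.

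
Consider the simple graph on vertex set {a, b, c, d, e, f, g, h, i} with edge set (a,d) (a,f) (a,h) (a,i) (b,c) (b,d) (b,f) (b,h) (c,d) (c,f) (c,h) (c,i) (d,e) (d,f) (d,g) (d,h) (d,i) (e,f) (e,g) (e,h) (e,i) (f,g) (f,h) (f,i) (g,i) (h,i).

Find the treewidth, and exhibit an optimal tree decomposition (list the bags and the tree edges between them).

Each bag holds 5 vertices, so the decomposition has width 4, which upper-bounds the treewidth. For the lower bound, the 5 vertices {d, e, f, g, i} are pairwise adjacent, and any tree decomposition puts a clique entirely inside one bag — forcing width ≥ 4. Hence tw(G) = 4 exactly.

Treewidth 4.
Bags: B1 = {c, d, f, h, i}  B2 = {b, c, d, f, h}  B3 = {a, d, f, h, i}  B4 = {d, e, f, h, i}  B5 = {d, e, f, g, i}
Tree: B1–B2, B1–B3, B3–B4, B4–B5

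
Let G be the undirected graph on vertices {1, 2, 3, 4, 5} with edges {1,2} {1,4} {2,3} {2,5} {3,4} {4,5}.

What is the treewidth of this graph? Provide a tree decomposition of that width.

Every bag has size at most 3, so the width is 3 − 1 = 2 and tw(G) ≤ 2. The edges 3–2–1–4–3 form a cycle, so G is not a tree and its treewidth is at least 2. Therefore the treewidth is 2.

Treewidth 2.
One optimal decomposition is:
Bags: B1 = {2, 3, 4}  B2 = {1, 2, 4}  B3 = {2, 4, 5}
Tree: B1–B2, B2–B3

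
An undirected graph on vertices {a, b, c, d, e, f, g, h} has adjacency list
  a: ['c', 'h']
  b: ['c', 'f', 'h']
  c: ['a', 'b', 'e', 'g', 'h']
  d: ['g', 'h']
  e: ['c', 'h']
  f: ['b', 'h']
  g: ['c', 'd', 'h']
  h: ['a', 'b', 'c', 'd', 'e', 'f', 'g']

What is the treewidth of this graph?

A width-2 tree decomposition is:
Bags: B1 = {b, c, h}  B2 = {b, f, h}  B3 = {c, e, h}  B4 = {a, c, h}  B5 = {c, g, h}  B6 = {d, g, h}
Tree: B1–B2, B1–B3, B3–B4, B1–B5, B5–B6
Every bag has size at most 3, so the width is 3 − 1 = 2 and tw(G) ≤ 2. For the lower bound, the 3 vertices {d, g, h} are pairwise adjacent, and any tree decomposition puts a clique entirely inside one bag — forcing width ≥ 2. The upper and lower bounds meet at 2, so that is the treewidth.

2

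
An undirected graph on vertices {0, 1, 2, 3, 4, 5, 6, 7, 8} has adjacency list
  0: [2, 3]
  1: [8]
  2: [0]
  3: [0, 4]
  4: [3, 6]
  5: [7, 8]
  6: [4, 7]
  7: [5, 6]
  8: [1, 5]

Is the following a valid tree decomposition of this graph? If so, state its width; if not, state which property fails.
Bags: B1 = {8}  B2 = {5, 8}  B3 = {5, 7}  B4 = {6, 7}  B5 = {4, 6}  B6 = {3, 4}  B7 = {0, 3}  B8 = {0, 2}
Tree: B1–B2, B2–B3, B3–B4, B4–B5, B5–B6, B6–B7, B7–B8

No — vertex 1 appears in no bag.

A tree decomposition must satisfy three properties: every vertex lies in some bag; for every edge, both endpoints lie together in some bag; and for every vertex, the bags containing it form a connected subtree. Here vertex 1 appears in no bag, so the decomposition is invalid.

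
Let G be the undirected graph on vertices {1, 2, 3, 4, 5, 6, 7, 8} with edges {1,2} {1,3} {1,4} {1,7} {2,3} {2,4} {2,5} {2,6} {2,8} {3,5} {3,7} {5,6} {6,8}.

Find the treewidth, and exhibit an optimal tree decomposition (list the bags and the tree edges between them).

Each bag holds 3 vertices, so the decomposition has width 2, which upper-bounds the treewidth. On the other hand G contains the 3-clique {2, 6, 8}. A clique must lie in a single bag of any decomposition, so no decomposition can have width below 2. The upper and lower bounds meet at 2, so that is the treewidth.

Treewidth 2.
Bags: B1 = {1, 2, 3}  B2 = {1, 2, 4}  B3 = {1, 3, 7}  B4 = {2, 3, 5}  B5 = {2, 5, 6}  B6 = {2, 6, 8}
Tree: B1–B2, B1–B3, B1–B4, B4–B5, B5–B6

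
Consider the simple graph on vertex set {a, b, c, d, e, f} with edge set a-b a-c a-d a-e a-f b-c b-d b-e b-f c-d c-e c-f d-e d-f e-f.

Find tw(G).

A width-5 tree decomposition is:
Bags: B1 = {a, b, c, d, e, f}
Tree: (single bag)
With just one bag of size 6, the width is 6 − 1 = 5, so tw(G) ≤ 5. Conversely, {a, b, c, d, e, f} is a clique of size 6, and the vertices of any clique must share a bag in every tree decomposition; so some bag has ≥ 6 vertices and tw(G) ≥ 5. Hence tw(G) = 5 exactly.

5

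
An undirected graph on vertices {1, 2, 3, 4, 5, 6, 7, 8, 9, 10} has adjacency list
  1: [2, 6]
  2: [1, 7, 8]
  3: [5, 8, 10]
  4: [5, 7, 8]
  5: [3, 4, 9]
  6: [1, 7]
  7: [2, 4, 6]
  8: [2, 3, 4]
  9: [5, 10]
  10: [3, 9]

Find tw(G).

A width-2 tree decomposition is:
Bags: B1 = {5, 9, 10}  B2 = {3, 5, 10}  B3 = {3, 4, 5}  B4 = {3, 4, 8}  B5 = {4, 7, 8}  B6 = {2, 7, 8}  B7 = {2, 6, 7}  B8 = {1, 2, 6}
Tree: B1–B2, B2–B3, B3–B4, B4–B5, B5–B6, B6–B7, B7–B8
Each bag holds 3 vertices, so the decomposition has width 2, which upper-bounds the treewidth. The edges 9–10–3–5–9 form a cycle, so G is not a tree and its treewidth is at least 2. Hence tw(G) = 2 exactly.

2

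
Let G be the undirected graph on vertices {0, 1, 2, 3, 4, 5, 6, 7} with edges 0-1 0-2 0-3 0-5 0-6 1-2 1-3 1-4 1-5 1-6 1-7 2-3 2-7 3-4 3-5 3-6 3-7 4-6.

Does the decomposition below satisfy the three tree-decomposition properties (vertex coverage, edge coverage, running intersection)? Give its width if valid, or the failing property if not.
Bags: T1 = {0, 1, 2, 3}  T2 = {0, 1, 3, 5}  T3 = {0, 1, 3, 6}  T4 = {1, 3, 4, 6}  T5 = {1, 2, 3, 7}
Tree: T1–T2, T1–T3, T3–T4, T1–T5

Every vertex of G appears in some bag (union = {0, 1, 2, 3, 4, 5, 6, 7}); every edge is covered by a bag; and for each vertex v the set of bags containing v is connected in the bag tree. The decomposition is therefore valid. The largest bag has 4 vertices, so the width is 3.

Yes; width 3.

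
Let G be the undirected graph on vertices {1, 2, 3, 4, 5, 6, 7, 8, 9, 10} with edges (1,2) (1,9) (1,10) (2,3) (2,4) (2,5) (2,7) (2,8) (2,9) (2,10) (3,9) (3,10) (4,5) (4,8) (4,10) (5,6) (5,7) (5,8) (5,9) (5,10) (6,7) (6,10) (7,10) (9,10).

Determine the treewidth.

3

A width-3 tree decomposition is:
Bags: B1 = {2, 5, 7, 10}  B2 = {5, 6, 7, 10}  B3 = {2, 5, 9, 10}  B4 = {1, 2, 9, 10}  B5 = {2, 4, 5, 10}  B6 = {2, 3, 9, 10}  B7 = {2, 4, 5, 8}
Tree: B1–B2, B1–B3, B3–B4, B3–B5, B4–B6, B5–B7
The largest bag has 4 vertices, giving width 3; this decomposition certifies tw(G) ≤ 3. On the other hand G contains the 4-clique {2, 4, 5, 8}. A clique must lie in a single bag of any decomposition, so no decomposition can have width below 3. Combining the bounds, tw(G) = 3.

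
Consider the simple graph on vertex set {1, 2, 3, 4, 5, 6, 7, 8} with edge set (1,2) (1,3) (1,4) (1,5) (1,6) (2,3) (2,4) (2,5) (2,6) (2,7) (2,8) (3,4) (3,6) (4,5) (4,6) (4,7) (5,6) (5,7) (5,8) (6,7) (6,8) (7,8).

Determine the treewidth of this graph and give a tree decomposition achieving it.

Treewidth 4.
One such decomposition:
Bags: B1 = {1, 2, 4, 5, 6}  B2 = {2, 4, 5, 6, 7}  B3 = {2, 5, 6, 7, 8}  B4 = {1, 2, 3, 4, 6}
Tree: B1–B2, B2–B3, B1–B4

Every bag has size at most 5, so the width is 5 − 1 = 4 and tw(G) ≤ 4. On the other hand G contains the 5-clique {2, 5, 6, 7, 8}. A clique must lie in a single bag of any decomposition, so no decomposition can have width below 4. Therefore the treewidth is 4.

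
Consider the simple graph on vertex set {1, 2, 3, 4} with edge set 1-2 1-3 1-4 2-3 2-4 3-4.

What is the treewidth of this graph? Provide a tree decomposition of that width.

With just one bag of size 4, the width is 4 − 1 = 3, so tw(G) ≤ 3. Conversely, {1, 2, 3, 4} is a clique of size 4, and the vertices of any clique must share a bag in every tree decomposition; so some bag has ≥ 4 vertices and tw(G) ≥ 3. Combining the bounds, tw(G) = 3.

Treewidth 3.
Bags: B1 = {1, 2, 3, 4}
Tree: (single bag)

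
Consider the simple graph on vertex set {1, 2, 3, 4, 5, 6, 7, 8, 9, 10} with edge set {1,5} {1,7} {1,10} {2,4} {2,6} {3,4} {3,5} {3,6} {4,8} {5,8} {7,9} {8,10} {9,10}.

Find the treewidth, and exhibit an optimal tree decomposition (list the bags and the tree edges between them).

Every bag has size at most 3, so the width is 3 − 1 = 2 and tw(G) ≤ 2. For the lower bound, G contains the cycle 2–6–3–4–2, so G is not a forest; only forests have treewidth ≤ 1, hence tw(G) ≥ 2. The upper and lower bounds meet at 2, so that is the treewidth.

Treewidth 2.
One such decomposition:
Bags: B1 = {2, 4, 6}  B2 = {3, 4, 6}  B3 = {3, 4, 8}  B4 = {3, 5, 8}  B5 = {5, 8, 10}  B6 = {1, 5, 10}  B7 = {1, 9, 10}  B8 = {1, 7, 9}
Tree: B1–B2, B2–B3, B3–B4, B4–B5, B5–B6, B6–B7, B7–B8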